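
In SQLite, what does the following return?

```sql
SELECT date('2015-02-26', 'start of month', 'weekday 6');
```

2015-02-07

`start of month` rewinds 2015-02-26 to 2015-02-01.
`weekday 6` advances to the next Saturday; 2015-02-01 is a Sunday, so it moves forward to 2015-02-07.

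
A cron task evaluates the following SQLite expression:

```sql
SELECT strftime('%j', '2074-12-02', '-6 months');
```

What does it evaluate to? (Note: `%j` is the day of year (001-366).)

First apply '-6 months': 2074-12-02 → 2074-06-02.
Day-of-year for 2074-06-02: days since 2074-01-01 inclusive = 153, zero-padded to 153.

153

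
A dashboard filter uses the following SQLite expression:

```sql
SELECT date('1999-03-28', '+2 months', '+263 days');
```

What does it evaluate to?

2000-02-15

Adding +2 months to 1999-03-28 gives 1999-05-28.
Applying '+263 days' to 1999-05-28: counting 263 days forward gives 2000-02-15.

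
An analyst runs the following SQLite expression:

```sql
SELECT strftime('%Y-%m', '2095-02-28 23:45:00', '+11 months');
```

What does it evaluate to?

2096-01

First apply '+11 months': 2095-02-28 23:45:00 → 2096-01-28 23:45:00.
`%Y-%m` extracts the year-month: 2096-01.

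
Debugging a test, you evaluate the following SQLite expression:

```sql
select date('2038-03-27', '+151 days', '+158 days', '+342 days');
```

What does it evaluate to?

Applying '+151 days' to 2038-03-27: counting 151 days forward gives 2038-08-25.
Applying '+158 days' to 2038-08-25: counting 158 days forward gives 2039-01-30.
Applying '+342 days' to 2039-01-30: counting 342 days forward gives 2040-01-07.

2040-01-07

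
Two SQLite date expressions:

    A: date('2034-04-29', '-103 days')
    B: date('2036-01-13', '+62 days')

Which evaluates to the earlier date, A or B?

A = 2034-01-16.
B = 2036-03-15.
A is earlier.

A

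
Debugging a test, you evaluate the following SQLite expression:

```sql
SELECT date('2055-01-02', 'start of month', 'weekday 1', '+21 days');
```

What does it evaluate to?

`start of month` rewinds 2055-01-02 to 2055-01-01.
`weekday 1` advances to the next Monday; 2055-01-01 is a Friday, so it moves forward to 2055-01-04.
Advancing 21 more days within January lands on 2055-01-25.

2055-01-25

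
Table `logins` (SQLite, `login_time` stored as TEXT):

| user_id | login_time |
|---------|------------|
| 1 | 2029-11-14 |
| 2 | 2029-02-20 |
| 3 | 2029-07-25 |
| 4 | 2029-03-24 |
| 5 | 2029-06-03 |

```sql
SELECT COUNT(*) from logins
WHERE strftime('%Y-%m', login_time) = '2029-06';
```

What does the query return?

1

Rows with year-month 2029-06: 2029-06-03 → 1.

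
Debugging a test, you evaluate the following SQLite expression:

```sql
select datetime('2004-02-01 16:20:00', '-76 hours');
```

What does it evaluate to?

-76 hours from 2004-02-01 16:20:00 is 2004-01-29 12:20:00 (crosses midnight).

2004-01-29 12:20:00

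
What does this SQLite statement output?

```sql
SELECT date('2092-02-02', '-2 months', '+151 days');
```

2092-05-01

Adding -2 months to 2092-02-02 gives 2091-12-02.
Applying '+151 days' to 2091-12-02: counting 151 days forward gives 2092-05-01.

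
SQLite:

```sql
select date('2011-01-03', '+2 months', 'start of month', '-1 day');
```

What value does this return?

Adding +2 months to 2011-01-03 gives 2011-03-03.
`start of month` rewinds 2011-03-03 to 2011-03-01.
Going back 1 day from 2011-03-01 reaches 2011-02-28 (last day of February, 28 days).

2011-02-28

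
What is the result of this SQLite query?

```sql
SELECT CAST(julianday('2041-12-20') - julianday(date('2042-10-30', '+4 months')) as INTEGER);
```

Adding +4 months to 2042-10-30 targets 2043-02-30. February 2043 has only 28 days, so SQLite normalizes the 2-day overflow forward to 2043-03-02.
11 days remain in December 2041 after the 20th (31 − 20).
Full months from January 2042 through February 2043 contribute their day counts.
Then 2 days into March 2043.
Total: 11 + 31 + 28 + 31 + 30 + 31 + 30 + 31 + 31 + 30 + 31 + 30 + 31 + 31 + 28 + 2 = 437.
The subtraction is earlier − later, so the result is −437 → -437.

-437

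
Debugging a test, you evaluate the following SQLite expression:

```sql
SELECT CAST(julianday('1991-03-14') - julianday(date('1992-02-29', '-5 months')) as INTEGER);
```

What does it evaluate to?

Adding -5 months to 1992-02-29 gives 1991-09-29.
17 days remain in March 1991 after the 14th (31 − 14).
April 1991: 30 days.
May 1991: 31 days.
June 1991: 30 days.
July 1991: 31 days.
August 1991: 31 days.
Then 29 days into September 1991.
Total: 17 + 30 + 31 + 30 + 31 + 31 + 29 = 199.
The subtraction is earlier − later, so the result is −199 → -199.

-199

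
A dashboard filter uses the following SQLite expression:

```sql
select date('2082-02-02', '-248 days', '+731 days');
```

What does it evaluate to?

Applying '-248 days' to 2082-02-02: counting 248 days back gives 2081-05-30.
Applying '+731 days' to 2081-05-30: counting 731 days forward gives 2083-05-31.

2083-05-31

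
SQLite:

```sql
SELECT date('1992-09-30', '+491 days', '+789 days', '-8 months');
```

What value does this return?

1995-08-02

Applying '+491 days' to 1992-09-30: counting 491 days forward gives 1994-02-03.
Applying '+789 days' to 1994-02-03: counting 789 days forward gives 1996-04-02.
Adding -8 months to 1996-04-02 gives 1995-08-02.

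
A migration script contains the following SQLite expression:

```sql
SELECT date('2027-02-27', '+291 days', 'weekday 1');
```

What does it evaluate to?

Applying '+291 days' to 2027-02-27: counting 291 days forward gives 2027-12-15.
`weekday 1` advances to the next Monday; 2027-12-15 is a Wednesday, so it moves forward to 2027-12-20.

2027-12-20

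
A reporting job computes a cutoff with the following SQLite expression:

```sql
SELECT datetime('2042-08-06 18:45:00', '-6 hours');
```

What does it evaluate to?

-6 hours from 2042-08-06 18:45:00 is 2042-08-06 12:45:00.

2042-08-06 12:45:00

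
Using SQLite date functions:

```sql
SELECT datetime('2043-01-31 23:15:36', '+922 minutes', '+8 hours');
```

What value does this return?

922 minutes = 15h 22m; +922 minutes from 2043-01-31 23:15:36 is 2043-02-01 14:37:36 (crosses midnight).
+8 hours from 2043-02-01 14:37:36 is 2043-02-01 22:37:36.

2043-02-01 22:37:36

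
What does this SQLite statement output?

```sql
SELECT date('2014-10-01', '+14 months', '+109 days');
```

Adding +14 months to 2014-10-01 gives 2015-12-01.
Applying '+109 days' to 2015-12-01: counting 109 days forward gives 2016-03-19.

2016-03-19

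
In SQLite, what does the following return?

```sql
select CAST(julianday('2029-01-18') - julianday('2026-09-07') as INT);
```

23 days remain in September 2026 after the 7th (30 − 7).
Full months from October 2026 through December 2028 contribute their day counts.
Then 18 days into January 2029.
Total: 23 + 31 + 30 + 31 + 31 + 28 + 31 + 30 + 31 + 30 + 31 + 31 + 30 + 31 + 30 + 31 + 31 + 29 + 31 + 30 + 31 + 30 + 31 + 31 + 30 + 31 + 30 + 31 + 18 = 864.

864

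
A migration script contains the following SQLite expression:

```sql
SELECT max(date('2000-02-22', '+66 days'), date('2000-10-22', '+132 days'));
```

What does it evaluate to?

date('2000-02-22', '+66 days') → 2000-04-28.
date('2000-10-22', '+132 days') → 2001-03-03.
Later of the two is 2001-03-03.

2001-03-03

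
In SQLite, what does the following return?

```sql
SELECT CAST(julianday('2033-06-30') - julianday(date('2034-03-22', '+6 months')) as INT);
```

Adding +6 months to 2034-03-22 gives 2034-09-22.
0 days remain in June 2033 after the 30th (30 − 30).
Full months from July 2033 through August 2034 contribute their day counts.
Then 22 days into September 2034.
Total: 0 + 31 + 31 + 30 + 31 + 30 + 31 + 31 + 28 + 31 + 30 + 31 + 30 + 31 + 31 + 22 = 449.
The subtraction is earlier − later, so the result is −449 → -449.

-449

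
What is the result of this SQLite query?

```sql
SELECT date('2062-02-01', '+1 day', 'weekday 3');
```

2062-02-08

Advancing 1 more day within February lands on 2062-02-02.
`weekday 3` advances to the next Wednesday; 2062-02-02 is a Thursday, so it moves forward to 2062-02-08.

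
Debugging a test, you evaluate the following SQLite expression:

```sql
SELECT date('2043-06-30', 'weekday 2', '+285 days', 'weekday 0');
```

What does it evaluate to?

`weekday 2` advances to the next Tuesday; 2043-06-30 is already a Tuesday, so it stays at 2043-06-30.
Applying '+285 days' to 2043-06-30: counting 285 days forward gives 2044-04-10.
`weekday 0` advances to the next Sunday; 2044-04-10 is already a Sunday, so it stays at 2044-04-10.

2044-04-10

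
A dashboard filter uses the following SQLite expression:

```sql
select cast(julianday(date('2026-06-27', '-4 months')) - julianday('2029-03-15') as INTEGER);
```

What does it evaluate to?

-1112

Adding -4 months to 2026-06-27 gives 2026-02-27.
1 day remains in February 2026 after the 27th (28 − 27).
Full months from March 2026 through February 2029 contribute their day counts.
Then 15 days into March 2029.
Total: 1 + 31 + 30 + 31 + 30 + 31 + 31 + 30 + 31 + 30 + 31 + 31 + 28 + 31 + 30 + 31 + 30 + 31 + 31 + 30 + 31 + 30 + 31 + 31 + 29 + 31 + 30 + 31 + 30 + 31 + 31 + 30 + 31 + 30 + 31 + 31 + 28 + 15 = 1112.
The subtraction is earlier − later, so the result is −1112 → -1112.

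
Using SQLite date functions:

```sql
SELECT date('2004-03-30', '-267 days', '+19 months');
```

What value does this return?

2005-02-07

Applying '-267 days' to 2004-03-30: counting 267 days back gives 2003-07-07.
Adding +19 months to 2003-07-07 gives 2005-02-07.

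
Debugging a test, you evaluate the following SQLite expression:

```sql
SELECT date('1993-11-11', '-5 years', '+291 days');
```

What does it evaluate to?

1989-08-29

Adding -5 years to 1993-11-11 gives 1988-11-11.
Applying '+291 days' to 1988-11-11: counting 291 days forward gives 1989-08-29.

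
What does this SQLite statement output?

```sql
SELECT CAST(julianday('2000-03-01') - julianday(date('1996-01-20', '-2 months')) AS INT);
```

1563

Adding -2 months to 1996-01-20 gives 1995-11-20.
10 days remain in November 1995 after the 20th (30 − 20).
Full months from December 1995 through February 2000 contribute their day counts.
Then 1 day into March 2000.
Total: 10 + 31 + 31 + 29 + 31 + 30 + 31 + 30 + 31 + 31 + 30 + 31 + 30 + 31 + 31 + 28 + 31 + 30 + 31 + 30 + 31 + 31 + 30 + 31 + 30 + 31 + 31 + 28 + 31 + 30 + 31 + 30 + 31 + 31 + 30 + 31 + 30 + 31 + 31 + 28 + 31 + 30 + 31 + 30 + 31 + 31 + 30 + 31 + 30 + 31 + 31 + 29 + 1 = 1563.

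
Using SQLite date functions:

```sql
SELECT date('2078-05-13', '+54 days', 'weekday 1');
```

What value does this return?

2078-07-11

Applying '+54 days' to 2078-05-13: counting 54 days forward gives 2078-07-06.
`weekday 1` advances to the next Monday; 2078-07-06 is a Wednesday, so it moves forward to 2078-07-11.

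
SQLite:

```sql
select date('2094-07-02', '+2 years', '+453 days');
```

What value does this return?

Adding +2 years to 2094-07-02 gives 2096-07-02.
Applying '+453 days' to 2096-07-02: counting 453 days forward gives 2097-09-28.

2097-09-28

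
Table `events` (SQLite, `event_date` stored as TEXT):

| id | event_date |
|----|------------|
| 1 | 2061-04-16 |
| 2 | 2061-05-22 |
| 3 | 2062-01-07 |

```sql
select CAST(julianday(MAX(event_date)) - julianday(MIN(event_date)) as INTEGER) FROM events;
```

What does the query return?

266

MIN = 2061-04-16, MAX = 2062-01-07.
14 days remain in April 2061 after the 16th (30 − 16).
Full months from May 2061 through December 2061 contribute their day counts.
Then 7 days into January 2062.
Total: 14 + 31 + 30 + 31 + 31 + 30 + 31 + 30 + 31 + 7 = 266.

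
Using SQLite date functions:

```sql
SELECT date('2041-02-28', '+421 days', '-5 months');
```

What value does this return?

2041-11-25

Applying '+421 days' to 2041-02-28: counting 421 days forward gives 2042-04-25.
Adding -5 months to 2042-04-25 gives 2041-11-25.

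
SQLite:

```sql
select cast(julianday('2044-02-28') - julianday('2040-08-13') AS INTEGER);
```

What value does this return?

1294

18 days remain in August 2040 after the 13th (31 − 13).
Full months from September 2040 through January 2044 contribute their day counts.
Then 28 days into February 2044.
Total: 18 + 30 + 31 + 30 + 31 + 31 + 28 + 31 + 30 + 31 + 30 + 31 + 31 + 30 + 31 + 30 + 31 + 31 + 28 + 31 + 30 + 31 + 30 + 31 + 31 + 30 + 31 + 30 + 31 + 31 + 28 + 31 + 30 + 31 + 30 + 31 + 31 + 30 + 31 + 30 + 31 + 31 + 28 = 1294.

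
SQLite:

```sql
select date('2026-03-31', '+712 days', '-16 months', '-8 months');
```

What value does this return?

2026-03-12

Applying '+712 days' to 2026-03-31: counting 712 days forward gives 2028-03-12.
Adding -16 months to 2028-03-12 gives 2026-11-12.
Adding -8 months to 2026-11-12 gives 2026-03-12.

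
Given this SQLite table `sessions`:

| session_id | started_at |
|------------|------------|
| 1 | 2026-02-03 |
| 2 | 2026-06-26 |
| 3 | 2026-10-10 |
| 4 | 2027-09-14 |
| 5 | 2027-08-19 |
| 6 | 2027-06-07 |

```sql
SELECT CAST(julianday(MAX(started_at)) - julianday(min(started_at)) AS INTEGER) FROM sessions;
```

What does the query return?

MIN = 2026-02-03, MAX = 2027-09-14.
25 days remain in February 2026 after the 3rd (28 − 3).
Full months from March 2026 through August 2027 contribute their day counts.
Then 14 days into September 2027.
Total: 25 + 31 + 30 + 31 + 30 + 31 + 31 + 30 + 31 + 30 + 31 + 31 + 28 + 31 + 30 + 31 + 30 + 31 + 31 + 14 = 588.

588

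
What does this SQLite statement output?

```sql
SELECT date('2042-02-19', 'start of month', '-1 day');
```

`start of month` rewinds 2042-02-19 to 2042-02-01.
Going back 1 day from 2042-02-01 reaches 2042-01-31 (last day of January, 31 days).

2042-01-31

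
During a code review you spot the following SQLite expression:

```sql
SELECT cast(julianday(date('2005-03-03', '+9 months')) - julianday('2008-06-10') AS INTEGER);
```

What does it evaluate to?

-920

Adding +9 months to 2005-03-03 gives 2005-12-03.
28 days remain in December 2005 after the 3rd (31 − 3).
Full months from January 2006 through May 2008 contribute their day counts.
Then 10 days into June 2008.
Total: 28 + 31 + 28 + 31 + 30 + 31 + 30 + 31 + 31 + 30 + 31 + 30 + 31 + 31 + 28 + 31 + 30 + 31 + 30 + 31 + 31 + 30 + 31 + 30 + 31 + 31 + 29 + 31 + 30 + 31 + 10 = 920.
The subtraction is earlier − later, so the result is −920 → -920.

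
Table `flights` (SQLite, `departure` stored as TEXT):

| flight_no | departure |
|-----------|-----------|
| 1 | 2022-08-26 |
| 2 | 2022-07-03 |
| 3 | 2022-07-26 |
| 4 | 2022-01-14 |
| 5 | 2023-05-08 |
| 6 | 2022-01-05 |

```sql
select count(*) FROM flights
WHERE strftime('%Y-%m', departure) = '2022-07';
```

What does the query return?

Rows with year-month 2022-07: 2022-07-03, 2022-07-26 → 2.

2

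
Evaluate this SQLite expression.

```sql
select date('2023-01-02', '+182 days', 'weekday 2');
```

Applying '+182 days' to 2023-01-02: counting 182 days forward gives 2023-07-03.
`weekday 2` advances to the next Tuesday; 2023-07-03 is a Monday, so it moves forward to 2023-07-04.

2023-07-04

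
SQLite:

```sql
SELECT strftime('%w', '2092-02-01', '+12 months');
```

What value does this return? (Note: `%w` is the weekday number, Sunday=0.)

First apply '+12 months': 2092-02-01 → 2093-02-01.
2093-02-01 is a Sunday; with Sunday=0 that is 0.

0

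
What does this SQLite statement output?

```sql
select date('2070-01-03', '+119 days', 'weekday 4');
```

2070-05-08

Applying '+119 days' to 2070-01-03: counting 119 days forward gives 2070-05-02.
`weekday 4` advances to the next Thursday; 2070-05-02 is a Friday, so it moves forward to 2070-05-08.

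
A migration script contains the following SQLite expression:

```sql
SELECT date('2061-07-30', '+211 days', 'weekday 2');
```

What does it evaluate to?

Applying '+211 days' to 2061-07-30: counting 211 days forward gives 2062-02-26.
`weekday 2` advances to the next Tuesday; 2062-02-26 is a Sunday, so it moves forward to 2062-02-28.

2062-02-28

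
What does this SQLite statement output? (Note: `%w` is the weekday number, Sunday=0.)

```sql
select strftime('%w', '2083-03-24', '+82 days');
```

First apply '+82 days': 2083-03-24 → 2083-06-14.
2083-06-14 is a Monday; with Sunday=0 that is 1.

1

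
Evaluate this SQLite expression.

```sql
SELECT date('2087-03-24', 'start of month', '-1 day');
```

2087-02-28

`start of month` rewinds 2087-03-24 to 2087-03-01.
Going back 1 day from 2087-03-01 reaches 2087-02-28 (last day of February, 28 days).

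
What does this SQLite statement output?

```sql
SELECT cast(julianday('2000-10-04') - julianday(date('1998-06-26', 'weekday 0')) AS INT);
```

829

`weekday 0` advances to the next Sunday; 1998-06-26 is a Friday, so it moves forward to 1998-06-28.
2 days remain in June 1998 after the 28th (30 − 28).
Full months from July 1998 through September 2000 contribute their day counts.
Then 4 days into October 2000.
Total: 2 + 31 + 31 + 30 + 31 + 30 + 31 + 31 + 28 + 31 + 30 + 31 + 30 + 31 + 31 + 30 + 31 + 30 + 31 + 31 + 29 + 31 + 30 + 31 + 30 + 31 + 31 + 30 + 4 = 829.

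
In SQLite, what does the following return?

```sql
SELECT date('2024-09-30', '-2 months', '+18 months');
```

Adding -2 months to 2024-09-30 gives 2024-07-30.
Adding +18 months to 2024-07-30 gives 2026-01-30.

2026-01-30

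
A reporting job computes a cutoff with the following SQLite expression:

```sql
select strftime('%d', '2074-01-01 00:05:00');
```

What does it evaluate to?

`%d` extracts the 2-digit day of month: 01.

01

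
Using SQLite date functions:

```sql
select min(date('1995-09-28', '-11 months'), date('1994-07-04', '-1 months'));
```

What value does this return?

1994-06-04

date('1995-09-28', '-11 months') → 1994-10-28.
date('1994-07-04', '-1 months') → 1994-06-04.
Earlier of the two is 1994-06-04.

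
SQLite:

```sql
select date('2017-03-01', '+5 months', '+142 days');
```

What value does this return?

2017-12-21

Adding +5 months to 2017-03-01 gives 2017-08-01.
Applying '+142 days' to 2017-08-01: counting 142 days forward gives 2017-12-21.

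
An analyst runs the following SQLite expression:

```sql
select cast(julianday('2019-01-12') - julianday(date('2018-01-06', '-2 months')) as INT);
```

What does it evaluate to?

Adding -2 months to 2018-01-06 gives 2017-11-06.
24 days remain in November 2017 after the 6th (30 − 6).
Full months from December 2017 through December 2018 contribute their day counts.
Then 12 days into January 2019.
Total: 24 + 31 + 31 + 28 + 31 + 30 + 31 + 30 + 31 + 31 + 30 + 31 + 30 + 31 + 12 = 432.

432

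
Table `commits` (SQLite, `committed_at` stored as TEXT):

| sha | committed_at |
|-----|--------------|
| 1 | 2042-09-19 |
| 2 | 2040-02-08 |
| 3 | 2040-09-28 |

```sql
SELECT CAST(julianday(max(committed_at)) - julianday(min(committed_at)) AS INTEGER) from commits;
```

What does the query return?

MIN = 2040-02-08, MAX = 2042-09-19.
21 days remain in February 2040 after the 8th (29 − 8).
Full months from March 2040 through August 2042 contribute their day counts.
Then 19 days into September 2042.
Total: 21 + 31 + 30 + 31 + 30 + 31 + 31 + 30 + 31 + 30 + 31 + 31 + 28 + 31 + 30 + 31 + 30 + 31 + 31 + 30 + 31 + 30 + 31 + 31 + 28 + 31 + 30 + 31 + 30 + 31 + 31 + 19 = 954.

954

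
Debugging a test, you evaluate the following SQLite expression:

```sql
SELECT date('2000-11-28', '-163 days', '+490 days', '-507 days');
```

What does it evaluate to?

2000-06-01

Applying '-163 days' to 2000-11-28: counting 163 days back gives 2000-06-18.
Applying '+490 days' to 2000-06-18: counting 490 days forward gives 2001-10-21.
Applying '-507 days' to 2001-10-21: counting 507 days back gives 2000-06-01.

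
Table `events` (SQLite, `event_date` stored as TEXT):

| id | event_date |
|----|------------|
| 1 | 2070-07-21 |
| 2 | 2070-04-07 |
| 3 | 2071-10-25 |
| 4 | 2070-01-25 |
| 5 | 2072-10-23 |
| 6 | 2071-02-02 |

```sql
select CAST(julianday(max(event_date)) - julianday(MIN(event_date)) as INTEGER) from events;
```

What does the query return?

1002

MIN = 2070-01-25, MAX = 2072-10-23.
6 days remain in January 2070 after the 25th (31 − 25).
Full months from February 2070 through September 2072 contribute their day counts.
Then 23 days into October 2072.
Total: 6 + 28 + 31 + 30 + 31 + 30 + 31 + 31 + 30 + 31 + 30 + 31 + 31 + 28 + 31 + 30 + 31 + 30 + 31 + 31 + 30 + 31 + 30 + 31 + 31 + 29 + 31 + 30 + 31 + 30 + 31 + 31 + 30 + 23 = 1002.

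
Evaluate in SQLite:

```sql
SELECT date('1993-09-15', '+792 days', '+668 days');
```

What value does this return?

Applying '+792 days' to 1993-09-15: counting 792 days forward gives 1995-11-16.
Applying '+668 days' to 1995-11-16: counting 668 days forward gives 1997-09-14.

1997-09-14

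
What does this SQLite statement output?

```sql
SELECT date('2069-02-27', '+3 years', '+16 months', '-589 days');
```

2071-11-16

Adding +3 years to 2069-02-27 gives 2072-02-27.
Adding +16 months to 2072-02-27 gives 2073-06-27.
Applying '-589 days' to 2073-06-27: counting 589 days back gives 2071-11-16.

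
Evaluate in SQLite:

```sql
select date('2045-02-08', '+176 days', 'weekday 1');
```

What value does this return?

Applying '+176 days' to 2045-02-08: counting 176 days forward gives 2045-08-03.
`weekday 1` advances to the next Monday; 2045-08-03 is a Thursday, so it moves forward to 2045-08-07.

2045-08-07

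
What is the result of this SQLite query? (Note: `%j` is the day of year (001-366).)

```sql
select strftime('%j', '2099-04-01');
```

Day-of-year for 2099-04-01: days since 2099-01-01 inclusive = 91, zero-padded to 091.

091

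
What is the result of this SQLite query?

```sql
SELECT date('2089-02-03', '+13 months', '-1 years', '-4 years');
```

Adding +13 months to 2089-02-03 gives 2090-03-03.
Adding -1 year to 2090-03-03 gives 2089-03-03.
Adding -4 years to 2089-03-03 gives 2085-03-03.

2085-03-03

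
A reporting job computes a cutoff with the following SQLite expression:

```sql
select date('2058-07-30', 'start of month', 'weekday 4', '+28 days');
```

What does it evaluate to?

`start of month` rewinds 2058-07-30 to 2058-07-01.
`weekday 4` advances to the next Thursday; 2058-07-01 is a Monday, so it moves forward to 2058-07-04.
July 2058 has 31 days; 27 remain after the 4th, so 28 days reach 2058-08-01.

2058-08-01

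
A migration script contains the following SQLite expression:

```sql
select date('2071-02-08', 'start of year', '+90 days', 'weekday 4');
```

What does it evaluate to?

`start of year` rewinds 2071-02-08 to 2071-01-01.
Applying '+90 days' to 2071-01-01: counting 90 days forward gives 2071-04-01.
`weekday 4` advances to the next Thursday; 2071-04-01 is a Wednesday, so it moves forward to 2071-04-02.

2071-04-02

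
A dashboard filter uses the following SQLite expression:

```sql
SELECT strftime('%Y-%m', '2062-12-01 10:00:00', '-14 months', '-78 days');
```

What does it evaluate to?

First apply '-14 months', '-78 days': 2062-12-01 10:00:00 → 2061-07-15 10:00:00.
`%Y-%m` extracts the year-month: 2061-07.

2061-07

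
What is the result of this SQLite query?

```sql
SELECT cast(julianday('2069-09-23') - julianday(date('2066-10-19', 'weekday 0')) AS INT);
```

1065

`weekday 0` advances to the next Sunday; 2066-10-19 is a Tuesday, so it moves forward to 2066-10-24.
7 days remain in October 2066 after the 24th (31 − 24).
Full months from November 2066 through August 2069 contribute their day counts.
Then 23 days into September 2069.
Total: 7 + 30 + 31 + 31 + 28 + 31 + 30 + 31 + 30 + 31 + 31 + 30 + 31 + 30 + 31 + 31 + 29 + 31 + 30 + 31 + 30 + 31 + 31 + 30 + 31 + 30 + 31 + 31 + 28 + 31 + 30 + 31 + 30 + 31 + 31 + 23 = 1065.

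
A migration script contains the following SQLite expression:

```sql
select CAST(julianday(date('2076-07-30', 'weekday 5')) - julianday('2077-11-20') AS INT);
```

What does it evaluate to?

-477

`weekday 5` advances to the next Friday; 2076-07-30 is a Thursday, so it moves forward to 2076-07-31.
0 days remain in July 2076 after the 31st (31 − 31).
Full months from August 2076 through October 2077 contribute their day counts.
Then 20 days into November 2077.
Total: 0 + 31 + 30 + 31 + 30 + 31 + 31 + 28 + 31 + 30 + 31 + 30 + 31 + 31 + 30 + 31 + 20 = 477.
The subtraction is earlier − later, so the result is −477 → -477.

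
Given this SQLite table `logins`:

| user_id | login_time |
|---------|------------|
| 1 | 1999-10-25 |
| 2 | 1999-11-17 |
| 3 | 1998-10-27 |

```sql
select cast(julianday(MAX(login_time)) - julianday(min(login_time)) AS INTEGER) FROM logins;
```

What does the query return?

MIN = 1998-10-27, MAX = 1999-11-17.
4 days remain in October 1998 after the 27th (31 − 27).
Full months from November 1998 through October 1999 contribute their day counts.
Then 17 days into November 1999.
Total: 4 + 30 + 31 + 31 + 28 + 31 + 30 + 31 + 30 + 31 + 31 + 30 + 31 + 17 = 386.

386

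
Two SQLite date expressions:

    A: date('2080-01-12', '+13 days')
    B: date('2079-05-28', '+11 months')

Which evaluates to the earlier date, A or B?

A

A = 2080-01-25.
B = 2080-04-28.
A is earlier.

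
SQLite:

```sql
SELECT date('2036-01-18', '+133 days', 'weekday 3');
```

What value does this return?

Applying '+133 days' to 2036-01-18: counting 133 days forward gives 2036-05-30.
`weekday 3` advances to the next Wednesday; 2036-05-30 is a Friday, so it moves forward to 2036-06-04.

2036-06-04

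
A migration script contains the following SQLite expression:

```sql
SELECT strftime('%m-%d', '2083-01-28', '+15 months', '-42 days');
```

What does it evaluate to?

First apply '+15 months', '-42 days': 2083-01-28 → 2084-03-17.
`%m-%d` extracts the month-day: 03-17.

03-17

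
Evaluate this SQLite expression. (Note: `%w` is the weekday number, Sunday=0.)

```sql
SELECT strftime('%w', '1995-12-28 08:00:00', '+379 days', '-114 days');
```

First apply '+379 days', '-114 days': 1995-12-28 08:00:00 → 1996-09-18 08:00:00.
1996-09-18 is a Wednesday; with Sunday=0 that is 3.

3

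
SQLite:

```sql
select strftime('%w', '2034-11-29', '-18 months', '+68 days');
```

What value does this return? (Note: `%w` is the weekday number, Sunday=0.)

5

First apply '-18 months', '+68 days': 2034-11-29 → 2033-08-05.
2033-08-05 is a Friday; with Sunday=0 that is 5.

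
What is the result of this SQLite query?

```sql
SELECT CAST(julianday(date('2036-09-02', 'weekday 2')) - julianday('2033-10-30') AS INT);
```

`weekday 2` advances to the next Tuesday; 2036-09-02 is already a Tuesday, so it stays at 2036-09-02.
1 day remains in October 2033 after the 30th (31 − 30).
Full months from November 2033 through August 2036 contribute their day counts.
Then 2 days into September 2036.
Total: 1 + 30 + 31 + 31 + 28 + 31 + 30 + 31 + 30 + 31 + 31 + 30 + 31 + 30 + 31 + 31 + 28 + 31 + 30 + 31 + 30 + 31 + 31 + 30 + 31 + 30 + 31 + 31 + 29 + 31 + 30 + 31 + 30 + 31 + 31 + 2 = 1038.

1038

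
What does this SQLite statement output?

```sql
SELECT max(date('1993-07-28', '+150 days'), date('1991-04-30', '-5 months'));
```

1993-12-25

date('1993-07-28', '+150 days') → 1993-12-25.
date('1991-04-30', '-5 months') → 1990-11-30.
Later of the two is 1993-12-25.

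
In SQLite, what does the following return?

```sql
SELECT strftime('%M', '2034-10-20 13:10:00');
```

`%M` extracts the 2-digit minute: 10.

10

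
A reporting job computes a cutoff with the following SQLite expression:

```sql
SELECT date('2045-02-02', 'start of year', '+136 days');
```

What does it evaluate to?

`start of year` rewinds 2045-02-02 to 2045-01-01.
Applying '+136 days' to 2045-01-01: counting 136 days forward gives 2045-05-17.

2045-05-17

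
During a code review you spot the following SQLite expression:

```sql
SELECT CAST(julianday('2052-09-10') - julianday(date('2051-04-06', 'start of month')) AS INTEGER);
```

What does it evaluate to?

`start of month` rewinds 2051-04-06 to 2051-04-01.
29 days remain in April 2051 after the 1st (30 − 1).
Full months from May 2051 through August 2052 contribute their day counts.
Then 10 days into September 2052.
Total: 29 + 31 + 30 + 31 + 31 + 30 + 31 + 30 + 31 + 31 + 29 + 31 + 30 + 31 + 30 + 31 + 31 + 10 = 528.

528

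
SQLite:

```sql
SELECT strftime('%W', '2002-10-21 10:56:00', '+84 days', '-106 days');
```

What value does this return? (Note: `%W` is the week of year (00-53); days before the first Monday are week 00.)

First apply '+84 days', '-106 days': 2002-10-21 10:56:00 → 2002-09-29 10:56:00.
2002-09-29 is a Sunday. SQLite's %W counts Mondays since the year started; the result is 38.

38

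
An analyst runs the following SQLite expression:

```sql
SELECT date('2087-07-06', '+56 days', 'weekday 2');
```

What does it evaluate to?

Applying '+56 days' to 2087-07-06: counting 56 days forward gives 2087-08-31.
`weekday 2` advances to the next Tuesday; 2087-08-31 is a Sunday, so it moves forward to 2087-09-02.

2087-09-02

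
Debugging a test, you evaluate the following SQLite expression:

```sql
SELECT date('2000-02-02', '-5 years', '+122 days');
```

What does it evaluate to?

Adding -5 years to 2000-02-02 gives 1995-02-02.
Applying '+122 days' to 1995-02-02: counting 122 days forward gives 1995-06-04.

1995-06-04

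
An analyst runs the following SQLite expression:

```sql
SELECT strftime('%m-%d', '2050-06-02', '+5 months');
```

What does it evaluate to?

First apply '+5 months': 2050-06-02 → 2050-11-02.
`%m-%d` extracts the month-day: 11-02.

11-02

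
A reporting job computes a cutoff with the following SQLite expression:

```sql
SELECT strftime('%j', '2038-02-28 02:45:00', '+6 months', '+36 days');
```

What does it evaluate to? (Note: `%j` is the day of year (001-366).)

First apply '+6 months', '+36 days': 2038-02-28 02:45:00 → 2038-10-03 02:45:00.
Day-of-year for 2038-10-03: days since 2038-01-01 inclusive = 276, zero-padded to 276.

276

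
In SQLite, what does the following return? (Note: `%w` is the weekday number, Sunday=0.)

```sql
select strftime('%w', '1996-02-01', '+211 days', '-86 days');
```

3

First apply '+211 days', '-86 days': 1996-02-01 → 1996-06-05.
1996-06-05 is a Wednesday; with Sunday=0 that is 3.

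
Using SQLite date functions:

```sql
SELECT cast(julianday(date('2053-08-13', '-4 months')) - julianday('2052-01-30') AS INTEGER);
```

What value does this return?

Adding -4 months to 2053-08-13 gives 2053-04-13.
1 day remains in January 2052 after the 30th (31 − 30).
Full months from February 2052 through March 2053 contribute their day counts.
Then 13 days into April 2053.
Total: 1 + 29 + 31 + 30 + 31 + 30 + 31 + 31 + 30 + 31 + 30 + 31 + 31 + 28 + 31 + 13 = 439.

439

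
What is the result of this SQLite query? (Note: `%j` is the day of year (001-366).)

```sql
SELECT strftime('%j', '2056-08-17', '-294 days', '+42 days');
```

343

First apply '-294 days', '+42 days': 2056-08-17 → 2055-12-09.
Day-of-year for 2055-12-09: days since 2055-01-01 inclusive = 343, zero-padded to 343.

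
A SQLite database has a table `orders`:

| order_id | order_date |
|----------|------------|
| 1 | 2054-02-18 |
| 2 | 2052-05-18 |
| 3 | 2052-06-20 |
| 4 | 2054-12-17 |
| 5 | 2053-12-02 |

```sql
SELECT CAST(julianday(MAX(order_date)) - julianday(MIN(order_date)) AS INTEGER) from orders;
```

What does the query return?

MIN = 2052-05-18, MAX = 2054-12-17.
13 days remain in May 2052 after the 18th (31 − 18).
Full months from June 2052 through November 2054 contribute their day counts.
Then 17 days into December 2054.
Total: 13 + 30 + 31 + 31 + 30 + 31 + 30 + 31 + 31 + 28 + 31 + 30 + 31 + 30 + 31 + 31 + 30 + 31 + 30 + 31 + 31 + 28 + 31 + 30 + 31 + 30 + 31 + 31 + 30 + 31 + 30 + 17 = 943.

943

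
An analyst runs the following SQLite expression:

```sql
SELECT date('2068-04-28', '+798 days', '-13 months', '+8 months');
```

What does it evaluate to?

2070-02-05

Applying '+798 days' to 2068-04-28: counting 798 days forward gives 2070-07-05.
Adding -13 months to 2070-07-05 gives 2069-06-05.
Adding +8 months to 2069-06-05 gives 2070-02-05.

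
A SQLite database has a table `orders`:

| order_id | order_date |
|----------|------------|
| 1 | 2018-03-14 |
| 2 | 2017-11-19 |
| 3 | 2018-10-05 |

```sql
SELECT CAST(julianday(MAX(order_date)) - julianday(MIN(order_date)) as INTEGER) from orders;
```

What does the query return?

MIN = 2017-11-19, MAX = 2018-10-05.
11 days remain in November 2017 after the 19th (30 − 19).
Full months from December 2017 through September 2018 contribute their day counts.
Then 5 days into October 2018.
Total: 11 + 31 + 31 + 28 + 31 + 30 + 31 + 30 + 31 + 31 + 30 + 5 = 320.

320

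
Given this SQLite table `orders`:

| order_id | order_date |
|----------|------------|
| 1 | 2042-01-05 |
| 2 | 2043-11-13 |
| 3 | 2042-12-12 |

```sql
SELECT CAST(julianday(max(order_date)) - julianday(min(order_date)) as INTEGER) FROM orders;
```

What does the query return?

MIN = 2042-01-05, MAX = 2043-11-13.
26 days remain in January 2042 after the 5th (31 − 5).
Full months from February 2042 through October 2043 contribute their day counts.
Then 13 days into November 2043.
Total: 26 + 28 + 31 + 30 + 31 + 30 + 31 + 31 + 30 + 31 + 30 + 31 + 31 + 28 + 31 + 30 + 31 + 30 + 31 + 31 + 30 + 31 + 13 = 677.

677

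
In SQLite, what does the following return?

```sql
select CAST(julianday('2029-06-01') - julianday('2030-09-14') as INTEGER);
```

-470

29 days remain in June 2029 after the 1st (30 − 1).
Full months from July 2029 through August 2030 contribute their day counts.
Then 14 days into September 2030.
Total: 29 + 31 + 31 + 30 + 31 + 30 + 31 + 31 + 28 + 31 + 30 + 31 + 30 + 31 + 31 + 14 = 470.
The subtraction is earlier − later, so the result is −470 → -470.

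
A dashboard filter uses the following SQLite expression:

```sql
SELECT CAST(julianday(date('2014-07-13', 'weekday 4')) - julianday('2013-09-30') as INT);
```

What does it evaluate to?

290

`weekday 4` advances to the next Thursday; 2014-07-13 is a Sunday, so it moves forward to 2014-07-17.
0 days remain in September 2013 after the 30th (30 − 30).
Full months from October 2013 through June 2014 contribute their day counts.
Then 17 days into July 2014.
Total: 0 + 31 + 30 + 31 + 31 + 28 + 31 + 30 + 31 + 30 + 17 = 290.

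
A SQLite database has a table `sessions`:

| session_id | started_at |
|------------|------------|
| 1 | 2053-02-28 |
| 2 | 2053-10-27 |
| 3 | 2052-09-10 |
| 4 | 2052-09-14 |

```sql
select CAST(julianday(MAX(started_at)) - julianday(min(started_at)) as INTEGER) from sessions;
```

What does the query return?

MIN = 2052-09-10, MAX = 2053-10-27.
20 days remain in September 2052 after the 10th (30 − 10).
Full months from October 2052 through September 2053 contribute their day counts.
Then 27 days into October 2053.
Total: 20 + 31 + 30 + 31 + 31 + 28 + 31 + 30 + 31 + 30 + 31 + 31 + 30 + 27 = 412.

412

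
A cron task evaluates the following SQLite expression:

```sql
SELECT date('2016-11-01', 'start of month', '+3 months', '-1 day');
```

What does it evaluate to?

2017-01-31

`start of month` rewinds 2016-11-01 to 2016-11-01.
Adding +3 months to 2016-11-01 gives 2017-02-01.
Going back 1 day from 2017-02-01 reaches 2017-01-31 (last day of January, 31 days).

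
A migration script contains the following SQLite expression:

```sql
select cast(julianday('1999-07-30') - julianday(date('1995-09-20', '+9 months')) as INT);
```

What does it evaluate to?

1135

Adding +9 months to 1995-09-20 gives 1996-06-20.
10 days remain in June 1996 after the 20th (30 − 20).
Full months from July 1996 through June 1999 contribute their day counts.
Then 30 days into July 1999.
Total: 10 + 31 + 31 + 30 + 31 + 30 + 31 + 31 + 28 + 31 + 30 + 31 + 30 + 31 + 31 + 30 + 31 + 30 + 31 + 31 + 28 + 31 + 30 + 31 + 30 + 31 + 31 + 30 + 31 + 30 + 31 + 31 + 28 + 31 + 30 + 31 + 30 + 30 = 1135.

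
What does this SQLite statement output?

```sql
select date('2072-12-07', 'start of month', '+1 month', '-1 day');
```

`start of month` rewinds 2072-12-07 to 2072-12-01.
Adding +1 month to 2072-12-01 gives 2073-01-01.
Going back 1 day from 2073-01-01 reaches 2072-12-31 (last day of December, 31 days).

2072-12-31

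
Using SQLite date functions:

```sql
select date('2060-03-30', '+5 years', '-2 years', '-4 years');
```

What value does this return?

Adding +5 years to 2060-03-30 gives 2065-03-30.
Adding -2 years to 2065-03-30 gives 2063-03-30.
Adding -4 years to 2063-03-30 gives 2059-03-30.

2059-03-30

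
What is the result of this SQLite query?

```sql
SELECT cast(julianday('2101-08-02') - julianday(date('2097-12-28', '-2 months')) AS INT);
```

Adding -2 months to 2097-12-28 gives 2097-10-28.
3 days remain in October 2097 after the 28th (31 − 28).
Full months from November 2097 through July 2101 contribute their day counts.
Then 2 days into August 2101.
Total: 3 + 30 + 31 + 31 + 28 + 31 + 30 + 31 + 30 + 31 + 31 + 30 + 31 + 30 + 31 + 31 + 28 + 31 + 30 + 31 + 30 + 31 + 31 + 30 + 31 + 30 + 31 + 31 + 28 + 31 + 30 + 31 + 30 + 31 + 31 + 30 + 31 + 30 + 31 + 31 + 28 + 31 + 30 + 31 + 30 + 31 + 2 = 1373.

1373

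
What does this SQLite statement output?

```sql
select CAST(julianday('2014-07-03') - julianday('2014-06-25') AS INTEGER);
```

8

5 days remain in June 2014 after the 25th (30 − 25).
Then 3 days into July 2014.
Total: 5 + 3 = 8.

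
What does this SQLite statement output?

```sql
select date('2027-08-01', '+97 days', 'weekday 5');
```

Applying '+97 days' to 2027-08-01: counting 97 days forward gives 2027-11-06.
`weekday 5` advances to the next Friday; 2027-11-06 is a Saturday, so it moves forward to 2027-11-12.

2027-11-12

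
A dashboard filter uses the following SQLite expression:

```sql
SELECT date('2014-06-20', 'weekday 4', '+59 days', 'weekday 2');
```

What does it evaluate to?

`weekday 4` advances to the next Thursday; 2014-06-20 is a Friday, so it moves forward to 2014-06-26.
Applying '+59 days' to 2014-06-26: counting 59 days forward gives 2014-08-24.
`weekday 2` advances to the next Tuesday; 2014-08-24 is a Sunday, so it moves forward to 2014-08-26.

2014-08-26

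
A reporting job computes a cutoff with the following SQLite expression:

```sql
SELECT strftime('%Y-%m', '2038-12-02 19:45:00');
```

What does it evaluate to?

`%Y-%m` extracts the year-month: 2038-12.

2038-12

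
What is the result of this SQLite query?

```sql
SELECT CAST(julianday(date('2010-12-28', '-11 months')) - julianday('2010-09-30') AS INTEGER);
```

Adding -11 months to 2010-12-28 gives 2010-01-28.
3 days remain in January 2010 after the 28th (31 − 28).
Full months from February 2010 through August 2010 contribute their day counts.
Then 30 days into September 2010.
Total: 3 + 28 + 31 + 30 + 31 + 30 + 31 + 31 + 30 = 245.
The subtraction is earlier − later, so the result is −245 → -245.

-245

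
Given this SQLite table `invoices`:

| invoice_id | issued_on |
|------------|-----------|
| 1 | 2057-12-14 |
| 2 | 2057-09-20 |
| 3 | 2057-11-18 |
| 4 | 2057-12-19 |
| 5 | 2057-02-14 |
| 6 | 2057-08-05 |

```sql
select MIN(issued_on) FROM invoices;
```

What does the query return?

2057-02-14

MIN over {2057-02-14, 2057-08-05, 2057-09-20, 2057-11-18, 2057-12-14, 2057-12-19}.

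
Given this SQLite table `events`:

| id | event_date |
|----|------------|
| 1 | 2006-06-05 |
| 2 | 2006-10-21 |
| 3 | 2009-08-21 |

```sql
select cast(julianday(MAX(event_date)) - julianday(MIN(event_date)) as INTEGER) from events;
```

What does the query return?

MIN = 2006-06-05, MAX = 2009-08-21.
25 days remain in June 2006 after the 5th (30 − 5).
Full months from July 2006 through July 2009 contribute their day counts.
Then 21 days into August 2009.
Total: 25 + 31 + 31 + 30 + 31 + 30 + 31 + 31 + 28 + 31 + 30 + 31 + 30 + 31 + 31 + 30 + 31 + 30 + 31 + 31 + 29 + 31 + 30 + 31 + 30 + 31 + 31 + 30 + 31 + 30 + 31 + 31 + 28 + 31 + 30 + 31 + 30 + 31 + 21 = 1173.

1173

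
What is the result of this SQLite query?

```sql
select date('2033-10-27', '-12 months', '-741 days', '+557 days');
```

Adding -12 months to 2033-10-27 gives 2032-10-27.
Applying '-741 days' to 2032-10-27: counting 741 days back gives 2030-10-17.
Applying '+557 days' to 2030-10-17: counting 557 days forward gives 2032-04-26.

2032-04-26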